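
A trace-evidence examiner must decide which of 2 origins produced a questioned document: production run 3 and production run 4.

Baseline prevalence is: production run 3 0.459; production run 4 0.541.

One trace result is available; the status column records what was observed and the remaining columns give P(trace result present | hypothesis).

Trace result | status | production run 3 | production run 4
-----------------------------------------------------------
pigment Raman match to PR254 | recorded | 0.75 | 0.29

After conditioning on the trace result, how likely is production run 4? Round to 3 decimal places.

0.313

For each hypothesis, the unnormalized posterior weight is prior × likelihood:
  production run 3: 0.459 × 0.75 = 0.34425
  production run 4: 0.541 × 0.29 = 0.15689
The unnormalized weights sum to 0.50114.
P(production run 4 | evidence) = 0.15689 / 0.50114 ≈ 0.313.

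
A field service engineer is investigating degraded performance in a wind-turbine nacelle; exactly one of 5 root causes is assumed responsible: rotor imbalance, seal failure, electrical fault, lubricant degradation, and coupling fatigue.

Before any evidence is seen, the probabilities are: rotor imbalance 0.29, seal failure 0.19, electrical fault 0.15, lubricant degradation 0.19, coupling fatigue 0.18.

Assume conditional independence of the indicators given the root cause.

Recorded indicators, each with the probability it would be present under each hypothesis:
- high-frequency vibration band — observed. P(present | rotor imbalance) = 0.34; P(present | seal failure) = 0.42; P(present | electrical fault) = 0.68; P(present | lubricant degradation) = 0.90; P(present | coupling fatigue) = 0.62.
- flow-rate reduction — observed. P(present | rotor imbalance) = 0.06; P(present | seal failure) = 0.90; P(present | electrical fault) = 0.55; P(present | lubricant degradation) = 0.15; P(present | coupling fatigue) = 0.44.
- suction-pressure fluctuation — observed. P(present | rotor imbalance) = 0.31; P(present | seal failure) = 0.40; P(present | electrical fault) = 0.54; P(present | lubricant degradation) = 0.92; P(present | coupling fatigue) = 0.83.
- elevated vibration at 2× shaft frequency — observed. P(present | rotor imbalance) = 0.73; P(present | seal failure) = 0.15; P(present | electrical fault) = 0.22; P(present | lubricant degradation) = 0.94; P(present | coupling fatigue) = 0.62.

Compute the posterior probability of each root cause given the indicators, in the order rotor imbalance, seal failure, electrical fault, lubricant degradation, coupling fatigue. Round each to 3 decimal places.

0.022, 0.072, 0.112, 0.371, 0.423

Multiply each prior by the joint likelihood of the indicator pattern:
  rotor imbalance: 0.29 × 0.34 × 0.06 × 0.31 × 0.73 = 0.0013388
  seal failure: 0.19 × 0.42 × 0.90 × 0.40 × 0.15 = 0.0043092
  electrical fault: 0.15 × 0.68 × 0.55 × 0.54 × 0.22 = 0.0066647
  lubricant degradation: 0.19 × 0.90 × 0.15 × 0.92 × 0.94 = 0.022182
  coupling fatigue: 0.18 × 0.62 × 0.44 × 0.83 × 0.62 = 0.025269
Normalizing constant Z = 0.0013388 + 0.0043092 + 0.0066647 + 0.022182 + 0.025269 = 0.059764.
P(rotor imbalance | evidence) = 0.0013388 / 0.059764 ≈ 0.022
P(seal failure | evidence) = 0.0043092 / 0.059764 ≈ 0.072
P(electrical fault | evidence) = 0.0066647 / 0.059764 ≈ 0.112
P(lubricant degradation | evidence) = 0.022182 / 0.059764 ≈ 0.371
P(coupling fatigue | evidence) = 0.025269 / 0.059764 ≈ 0.423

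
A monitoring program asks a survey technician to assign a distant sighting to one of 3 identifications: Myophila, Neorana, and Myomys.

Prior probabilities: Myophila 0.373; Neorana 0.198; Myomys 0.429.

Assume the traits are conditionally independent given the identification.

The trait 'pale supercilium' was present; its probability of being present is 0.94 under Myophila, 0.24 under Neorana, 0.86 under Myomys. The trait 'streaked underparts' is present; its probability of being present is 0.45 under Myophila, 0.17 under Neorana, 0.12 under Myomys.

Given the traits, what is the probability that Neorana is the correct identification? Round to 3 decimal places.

For each hypothesis, the unnormalized posterior weight is prior × product of the trait likelihoods:
  Myophila: 0.373 × 0.94 × 0.45 = 0.15778
  Neorana: 0.198 × 0.24 × 0.17 = 0.0080784
  Myomys: 0.429 × 0.86 × 0.12 = 0.044273
Normalizing constant Z = 0.15778 + 0.0080784 + 0.044273 = 0.21013.
P(Neorana | evidence) = 0.0080784 / 0.21013 ≈ 0.038.

0.038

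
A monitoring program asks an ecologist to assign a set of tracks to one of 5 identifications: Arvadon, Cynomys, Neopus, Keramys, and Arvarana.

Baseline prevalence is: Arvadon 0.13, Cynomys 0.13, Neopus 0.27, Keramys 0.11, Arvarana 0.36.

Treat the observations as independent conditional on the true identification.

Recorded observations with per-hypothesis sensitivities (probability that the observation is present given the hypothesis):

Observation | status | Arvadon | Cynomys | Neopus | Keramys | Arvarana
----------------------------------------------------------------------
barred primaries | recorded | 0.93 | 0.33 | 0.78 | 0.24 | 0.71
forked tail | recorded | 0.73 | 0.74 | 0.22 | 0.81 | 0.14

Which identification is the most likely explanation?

For each hypothesis, the unnormalized posterior weight is prior × product of the observation likelihoods:
  Arvadon: 0.13 × 0.93 × 0.73 = 0.088257
  Cynomys: 0.13 × 0.33 × 0.74 = 0.031746
  Neopus: 0.27 × 0.78 × 0.22 = 0.046332
  Keramys: 0.11 × 0.24 × 0.81 = 0.021384
  Arvarana: 0.36 × 0.71 × 0.14 = 0.035784
The unnormalized weights sum to 0.2235.
P(Arvadon | evidence) ≈ 0.088257 / 0.2235 ≈ 0.395
P(Cynomys | evidence) ≈ 0.031746 / 0.2235 ≈ 0.142
P(Neopus | evidence) ≈ 0.046332 / 0.2235 ≈ 0.207
P(Keramys | evidence) ≈ 0.021384 / 0.2235 ≈ 0.096
P(Arvarana | evidence) ≈ 0.035784 / 0.2235 ≈ 0.160
The largest is 0.395, so Arvadon is most probable.

Arvadon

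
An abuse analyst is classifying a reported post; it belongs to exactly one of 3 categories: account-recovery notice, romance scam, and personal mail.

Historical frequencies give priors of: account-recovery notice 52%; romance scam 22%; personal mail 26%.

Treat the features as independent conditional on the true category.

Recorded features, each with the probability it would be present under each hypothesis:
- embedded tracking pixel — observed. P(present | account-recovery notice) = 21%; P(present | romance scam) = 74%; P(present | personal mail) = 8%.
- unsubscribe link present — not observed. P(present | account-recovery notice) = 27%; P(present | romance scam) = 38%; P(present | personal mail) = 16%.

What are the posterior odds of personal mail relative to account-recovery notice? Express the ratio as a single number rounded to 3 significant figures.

Posterior odds equal prior odds times the likelihood ratio; only the two competing hypotheses matter (using 1 − P(present | H) for each absent feature).
  personal mail: 0.26 × 0.08 × (1 − 0.16) = 0.017472
  account-recovery notice: 0.52 × 0.21 × (1 − 0.27) = 0.079716
Odds(personal mail : account-recovery notice) = 0.017472 / 0.079716 ≈ 0.219.

0.219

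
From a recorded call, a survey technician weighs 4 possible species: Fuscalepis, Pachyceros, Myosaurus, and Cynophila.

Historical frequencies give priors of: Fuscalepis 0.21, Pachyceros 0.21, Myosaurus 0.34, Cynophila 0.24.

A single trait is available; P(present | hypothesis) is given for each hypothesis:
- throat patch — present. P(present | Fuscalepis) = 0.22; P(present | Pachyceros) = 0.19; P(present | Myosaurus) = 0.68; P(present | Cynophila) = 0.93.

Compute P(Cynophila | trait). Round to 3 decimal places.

0.413

For each hypothesis, the unnormalized posterior weight is prior × likelihood:
  Fuscalepis: 0.21 × 0.22 = 0.0462
  Pachyceros: 0.21 × 0.19 = 0.0399
  Myosaurus: 0.34 × 0.68 = 0.2312
  Cynophila: 0.24 × 0.93 = 0.2232
Normalizing constant Z = 0.0462 + 0.0399 + 0.2312 + 0.2232 = 0.5405.
P(Cynophila | evidence) = 0.2232 / 0.5405 ≈ 0.413.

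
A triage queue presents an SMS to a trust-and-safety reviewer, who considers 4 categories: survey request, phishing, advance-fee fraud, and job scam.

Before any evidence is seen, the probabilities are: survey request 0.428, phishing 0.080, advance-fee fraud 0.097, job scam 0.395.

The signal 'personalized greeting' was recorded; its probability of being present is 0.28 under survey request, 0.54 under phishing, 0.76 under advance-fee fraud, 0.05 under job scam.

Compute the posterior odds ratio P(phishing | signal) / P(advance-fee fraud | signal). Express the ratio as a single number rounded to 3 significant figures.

0.586

Unnormalized posterior weight (prior times the signal likelihood) for each of the two hypotheses:
  phishing: 0.080 × 0.54 = 0.0432
  advance-fee fraud: 0.097 × 0.76 = 0.07372
Posterior odds = 0.0432 / 0.07372 ≈ 0.586.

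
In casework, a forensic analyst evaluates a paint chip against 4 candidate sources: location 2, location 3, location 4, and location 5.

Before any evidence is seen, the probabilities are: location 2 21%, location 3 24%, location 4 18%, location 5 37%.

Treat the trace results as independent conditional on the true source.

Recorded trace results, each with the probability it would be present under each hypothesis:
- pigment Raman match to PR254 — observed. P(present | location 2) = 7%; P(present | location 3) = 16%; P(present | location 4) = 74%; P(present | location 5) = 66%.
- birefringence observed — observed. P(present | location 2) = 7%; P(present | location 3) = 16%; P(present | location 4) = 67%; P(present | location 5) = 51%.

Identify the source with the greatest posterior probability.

location 5

By Bayes' rule with conditional independence, the unnormalized weight for each hypothesis is prior × ∏ likelihoods:
  location 2: 0.21 × 0.07 × 0.07 = 0.001029
  location 3: 0.24 × 0.16 × 0.16 = 0.006144
  location 4: 0.18 × 0.74 × 0.67 = 0.089244
  location 5: 0.37 × 0.66 × 0.51 = 0.12454
Marginal likelihood of the evidence = 0.22096.
P(location 2 | evidence) ≈ 0.001029 / 0.22096 ≈ 0.005
P(location 3 | evidence) ≈ 0.006144 / 0.22096 ≈ 0.028
P(location 4 | evidence) ≈ 0.089244 / 0.22096 ≈ 0.404
P(location 5 | evidence) ≈ 0.12454 / 0.22096 ≈ 0.564
The largest is 0.564, so location 5 is most probable.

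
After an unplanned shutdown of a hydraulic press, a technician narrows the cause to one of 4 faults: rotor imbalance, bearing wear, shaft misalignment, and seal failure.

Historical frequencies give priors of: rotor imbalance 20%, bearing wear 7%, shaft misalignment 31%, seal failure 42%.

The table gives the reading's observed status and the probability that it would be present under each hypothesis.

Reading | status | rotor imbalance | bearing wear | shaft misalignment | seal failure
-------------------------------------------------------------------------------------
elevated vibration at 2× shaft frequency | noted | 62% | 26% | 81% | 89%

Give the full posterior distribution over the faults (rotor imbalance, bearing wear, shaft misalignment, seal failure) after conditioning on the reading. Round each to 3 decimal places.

By Bayes' rule, the unnormalized weight for each hypothesis is prior × likelihood:
  rotor imbalance: 0.20 × 0.62 = 0.124
  bearing wear: 0.07 × 0.26 = 0.0182
  shaft misalignment: 0.31 × 0.81 = 0.2511
  seal failure: 0.42 × 0.89 = 0.3738
The unnormalized weights sum to 0.7671.
P(rotor imbalance | evidence) = 0.124 / 0.7671 ≈ 0.162
P(bearing wear | evidence) = 0.0182 / 0.7671 ≈ 0.024
P(shaft misalignment | evidence) = 0.2511 / 0.7671 ≈ 0.327
P(seal failure | evidence) = 0.3738 / 0.7671 ≈ 0.487

0.162, 0.024, 0.327, 0.487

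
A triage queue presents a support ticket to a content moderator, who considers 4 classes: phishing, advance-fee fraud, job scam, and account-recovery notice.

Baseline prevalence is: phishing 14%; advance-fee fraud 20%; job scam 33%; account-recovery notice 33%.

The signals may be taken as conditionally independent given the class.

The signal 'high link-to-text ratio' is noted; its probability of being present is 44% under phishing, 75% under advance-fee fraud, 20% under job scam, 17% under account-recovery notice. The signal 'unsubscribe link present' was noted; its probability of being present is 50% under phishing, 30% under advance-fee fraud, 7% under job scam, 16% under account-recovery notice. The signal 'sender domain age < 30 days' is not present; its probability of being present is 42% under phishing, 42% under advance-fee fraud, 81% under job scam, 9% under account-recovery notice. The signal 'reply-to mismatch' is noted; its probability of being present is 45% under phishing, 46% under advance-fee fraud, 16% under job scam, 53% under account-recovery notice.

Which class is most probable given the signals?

advance-fee fraud

For each hypothesis, the unnormalized posterior weight is prior × product of the signal likelihoods (using 1 − P(present | H) for each absent signal):
  phishing: 0.14 × 0.44 × 0.50 × (1 − 0.42) × 0.45 = 0.0080388
  advance-fee fraud: 0.20 × 0.75 × 0.30 × (1 − 0.42) × 0.46 = 0.012006
  job scam: 0.33 × 0.20 × 0.07 × (1 − 0.81) × 0.16 = 0.00014045
  account-recovery notice: 0.33 × 0.17 × 0.16 × (1 − 0.09) × 0.53 = 0.0043291
Marginal likelihood of the evidence = 0.024514.
P(phishing | evidence) ≈ 0.0080388 / 0.024514 ≈ 0.328
P(advance-fee fraud | evidence) ≈ 0.012006 / 0.024514 ≈ 0.490
P(job scam | evidence) ≈ 0.00014045 / 0.024514 ≈ 0.006
P(account-recovery notice | evidence) ≈ 0.0043291 / 0.024514 ≈ 0.177
The largest is 0.490, so advance-fee fraud is most probable.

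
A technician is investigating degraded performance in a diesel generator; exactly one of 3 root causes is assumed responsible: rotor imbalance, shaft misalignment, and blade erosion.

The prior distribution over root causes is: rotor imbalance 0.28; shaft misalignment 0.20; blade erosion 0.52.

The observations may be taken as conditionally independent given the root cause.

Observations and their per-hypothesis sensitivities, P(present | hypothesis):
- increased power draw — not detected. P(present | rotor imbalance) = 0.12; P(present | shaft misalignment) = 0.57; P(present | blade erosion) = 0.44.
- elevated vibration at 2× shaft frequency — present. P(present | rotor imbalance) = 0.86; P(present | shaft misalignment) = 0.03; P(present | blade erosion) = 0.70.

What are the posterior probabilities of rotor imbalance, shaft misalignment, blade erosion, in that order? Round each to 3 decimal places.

Multiply each prior by the joint likelihood of the evidence pattern (using 1 − P(present | H) for each absent observation):
  rotor imbalance: 0.28 × (1 − 0.12) × 0.86 = 0.2119
  shaft misalignment: 0.20 × (1 − 0.57) × 0.03 = 0.00258
  blade erosion: 0.52 × (1 − 0.44) × 0.70 = 0.20384
The unnormalized weights sum to 0.41832.
P(rotor imbalance | evidence) = 0.2119 / 0.41832 ≈ 0.507
P(shaft misalignment | evidence) = 0.00258 / 0.41832 ≈ 0.006
P(blade erosion | evidence) = 0.20384 / 0.41832 ≈ 0.487

0.507, 0.006, 0.487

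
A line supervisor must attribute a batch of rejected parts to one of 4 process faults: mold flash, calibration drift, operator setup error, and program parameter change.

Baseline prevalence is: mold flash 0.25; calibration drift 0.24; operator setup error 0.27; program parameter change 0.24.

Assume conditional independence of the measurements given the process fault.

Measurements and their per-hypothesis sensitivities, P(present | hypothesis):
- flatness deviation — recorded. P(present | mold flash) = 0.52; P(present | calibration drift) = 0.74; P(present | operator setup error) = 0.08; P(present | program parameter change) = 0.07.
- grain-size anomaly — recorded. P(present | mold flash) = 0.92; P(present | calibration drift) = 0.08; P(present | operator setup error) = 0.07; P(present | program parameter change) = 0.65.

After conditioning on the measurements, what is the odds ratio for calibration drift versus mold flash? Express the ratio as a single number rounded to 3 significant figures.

0.119

Posterior odds equal prior odds times the likelihood ratio; only the two competing hypotheses matter.
  calibration drift: 0.24 × 0.74 × 0.08 = 0.014208
  mold flash: 0.25 × 0.52 × 0.92 = 0.1196
Odds(calibration drift : mold flash) = 0.014208 / 0.1196 ≈ 0.119.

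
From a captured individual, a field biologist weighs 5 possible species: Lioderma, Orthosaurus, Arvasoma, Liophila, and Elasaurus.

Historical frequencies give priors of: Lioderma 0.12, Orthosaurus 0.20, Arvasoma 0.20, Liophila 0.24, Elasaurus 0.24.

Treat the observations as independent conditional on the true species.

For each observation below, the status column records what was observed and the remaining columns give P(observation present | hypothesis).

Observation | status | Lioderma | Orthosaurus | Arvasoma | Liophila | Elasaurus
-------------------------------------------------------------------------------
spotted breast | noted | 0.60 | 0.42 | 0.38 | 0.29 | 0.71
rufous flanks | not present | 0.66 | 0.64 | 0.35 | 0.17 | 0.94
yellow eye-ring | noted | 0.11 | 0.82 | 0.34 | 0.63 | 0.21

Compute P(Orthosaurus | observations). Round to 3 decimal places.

By Bayes' rule with conditional independence, the unnormalized weight for each hypothesis is prior × ∏ likelihoods (using 1 − P(present | H) for each absent observation):
  Lioderma: 0.12 × 0.60 × (1 − 0.66) × 0.11 = 0.0026928
  Orthosaurus: 0.20 × 0.42 × (1 − 0.64) × 0.82 = 0.024797
  Arvasoma: 0.20 × 0.38 × (1 − 0.35) × 0.34 = 0.016796
  Liophila: 0.24 × 0.29 × (1 − 0.17) × 0.63 = 0.036394
  Elasaurus: 0.24 × 0.71 × (1 − 0.94) × 0.21 = 0.002147
Marginal likelihood of the evidence = 0.082826.
P(Orthosaurus | evidence) = 0.024797 / 0.082826 ≈ 0.299.

0.299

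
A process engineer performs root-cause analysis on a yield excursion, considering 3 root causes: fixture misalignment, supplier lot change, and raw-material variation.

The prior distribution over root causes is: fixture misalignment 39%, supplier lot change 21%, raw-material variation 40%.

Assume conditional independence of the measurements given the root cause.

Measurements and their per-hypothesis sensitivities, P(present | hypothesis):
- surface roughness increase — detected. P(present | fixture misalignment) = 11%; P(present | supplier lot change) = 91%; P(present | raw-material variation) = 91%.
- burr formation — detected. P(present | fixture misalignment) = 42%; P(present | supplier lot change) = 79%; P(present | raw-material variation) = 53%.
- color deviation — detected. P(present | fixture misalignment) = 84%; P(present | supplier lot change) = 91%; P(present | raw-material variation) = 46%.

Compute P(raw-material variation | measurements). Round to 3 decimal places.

Multiply each prior by the joint likelihood of the measurement pattern:
  fixture misalignment: 0.39 × 0.11 × 0.42 × 0.84 = 0.015135
  supplier lot change: 0.21 × 0.91 × 0.79 × 0.91 = 0.13738
  raw-material variation: 0.40 × 0.91 × 0.53 × 0.46 = 0.088743
Marginal likelihood of the evidence = 0.24126.
P(raw-material variation | evidence) = 0.088743 / 0.24126 ≈ 0.368.

0.368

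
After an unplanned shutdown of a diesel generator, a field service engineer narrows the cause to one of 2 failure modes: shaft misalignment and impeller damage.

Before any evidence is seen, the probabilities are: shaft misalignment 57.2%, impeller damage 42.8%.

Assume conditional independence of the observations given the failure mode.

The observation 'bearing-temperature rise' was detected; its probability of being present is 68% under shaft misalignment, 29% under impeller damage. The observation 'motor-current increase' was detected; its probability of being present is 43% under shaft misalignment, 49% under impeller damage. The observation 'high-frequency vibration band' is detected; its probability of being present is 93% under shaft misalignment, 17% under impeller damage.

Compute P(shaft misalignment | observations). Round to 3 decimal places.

0.938

By Bayes' rule with conditional independence, the unnormalized weight for each hypothesis is prior × ∏ likelihoods:
  shaft misalignment: 0.572 × 0.68 × 0.43 × 0.93 = 0.15555
  impeller damage: 0.428 × 0.29 × 0.49 × 0.17 = 0.010339
Marginal likelihood of the evidence = 0.16588.
P(shaft misalignment | evidence) = 0.15555 / 0.16588 ≈ 0.938.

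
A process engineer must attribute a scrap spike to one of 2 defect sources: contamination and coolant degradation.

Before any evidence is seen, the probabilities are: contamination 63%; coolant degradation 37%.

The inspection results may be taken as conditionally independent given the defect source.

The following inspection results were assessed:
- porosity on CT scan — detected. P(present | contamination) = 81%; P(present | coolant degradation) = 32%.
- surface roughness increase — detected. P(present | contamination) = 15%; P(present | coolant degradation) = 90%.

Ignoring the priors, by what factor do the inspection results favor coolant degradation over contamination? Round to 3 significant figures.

2.37

Take the product of per-inspection result likelihoods under each hypothesis, then divide.
  coolant degradation: 0.32 × 0.90 = 0.288
  contamination: 0.81 × 0.15 = 0.1215
Bayes factor = 0.288 / 0.1215 ≈ 2.37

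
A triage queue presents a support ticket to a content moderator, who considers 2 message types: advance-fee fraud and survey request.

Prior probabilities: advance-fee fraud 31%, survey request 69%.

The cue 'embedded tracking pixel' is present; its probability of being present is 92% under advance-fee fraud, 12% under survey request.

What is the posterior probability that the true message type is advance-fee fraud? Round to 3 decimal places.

For each hypothesis, the unnormalized posterior weight is prior × likelihood:
  advance-fee fraud: 0.31 × 0.92 = 0.2852
  survey request: 0.69 × 0.12 = 0.0828
Marginal likelihood of the evidence = 0.368.
P(advance-fee fraud | evidence) = 0.2852 / 0.368 ≈ 0.775.

0.775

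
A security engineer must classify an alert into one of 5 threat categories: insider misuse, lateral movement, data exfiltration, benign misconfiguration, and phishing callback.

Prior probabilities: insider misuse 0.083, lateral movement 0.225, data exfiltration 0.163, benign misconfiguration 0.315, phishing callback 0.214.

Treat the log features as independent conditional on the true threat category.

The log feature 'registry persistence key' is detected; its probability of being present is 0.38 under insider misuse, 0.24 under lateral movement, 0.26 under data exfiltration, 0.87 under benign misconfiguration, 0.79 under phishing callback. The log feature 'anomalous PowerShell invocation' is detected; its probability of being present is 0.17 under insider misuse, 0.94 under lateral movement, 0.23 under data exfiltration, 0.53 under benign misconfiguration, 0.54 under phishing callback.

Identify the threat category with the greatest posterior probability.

benign misconfiguration

For each hypothesis, the unnormalized posterior weight is prior × product of the log feature likelihoods:
  insider misuse: 0.083 × 0.38 × 0.17 = 0.0053618
  lateral movement: 0.225 × 0.24 × 0.94 = 0.05076
  data exfiltration: 0.163 × 0.26 × 0.23 = 0.0097474
  benign misconfiguration: 0.315 × 0.87 × 0.53 = 0.14525
  phishing callback: 0.214 × 0.79 × 0.54 = 0.091292
The unnormalized weights sum to 0.30241.
P(insider misuse | evidence) ≈ 0.0053618 / 0.30241 ≈ 0.018
P(lateral movement | evidence) ≈ 0.05076 / 0.30241 ≈ 0.168
P(data exfiltration | evidence) ≈ 0.0097474 / 0.30241 ≈ 0.032
P(benign misconfiguration | evidence) ≈ 0.14525 / 0.30241 ≈ 0.480
P(phishing callback | evidence) ≈ 0.091292 / 0.30241 ≈ 0.302
The largest is 0.480, so benign misconfiguration is most probable.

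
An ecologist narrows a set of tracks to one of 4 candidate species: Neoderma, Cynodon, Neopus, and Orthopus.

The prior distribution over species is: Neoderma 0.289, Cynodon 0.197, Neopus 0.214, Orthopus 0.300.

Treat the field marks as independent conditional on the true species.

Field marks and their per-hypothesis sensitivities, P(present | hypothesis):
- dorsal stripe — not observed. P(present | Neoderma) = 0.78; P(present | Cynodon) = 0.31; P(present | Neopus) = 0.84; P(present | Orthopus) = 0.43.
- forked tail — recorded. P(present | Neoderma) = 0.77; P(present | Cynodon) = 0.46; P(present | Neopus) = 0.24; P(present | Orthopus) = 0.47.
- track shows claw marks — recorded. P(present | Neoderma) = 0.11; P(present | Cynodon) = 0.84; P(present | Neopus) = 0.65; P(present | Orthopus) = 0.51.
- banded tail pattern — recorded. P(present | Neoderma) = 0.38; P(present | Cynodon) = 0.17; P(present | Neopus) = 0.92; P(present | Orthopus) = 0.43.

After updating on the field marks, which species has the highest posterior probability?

By Bayes' rule with conditional independence, the unnormalized weight for each hypothesis is prior × ∏ likelihoods (using 1 − P(present | H) for each absent field mark):
  Neoderma: 0.289 × (1 − 0.78) × 0.77 × 0.11 × 0.38 = 0.0020464
  Cynodon: 0.197 × (1 − 0.31) × 0.46 × 0.84 × 0.17 = 0.008929
  Neopus: 0.214 × (1 − 0.84) × 0.24 × 0.65 × 0.92 = 0.0049141
  Orthopus: 0.300 × (1 − 0.43) × 0.47 × 0.51 × 0.43 = 0.017625
Normalizing constant Z = 0.0020464 + 0.008929 + 0.0049141 + 0.017625 = 0.033515.
P(Neoderma | evidence) ≈ 0.0020464 / 0.033515 ≈ 0.061
P(Cynodon | evidence) ≈ 0.008929 / 0.033515 ≈ 0.266
P(Neopus | evidence) ≈ 0.0049141 / 0.033515 ≈ 0.147
P(Orthopus | evidence) ≈ 0.017625 / 0.033515 ≈ 0.526
The largest is 0.526, so Orthopus is most probable.

Orthopus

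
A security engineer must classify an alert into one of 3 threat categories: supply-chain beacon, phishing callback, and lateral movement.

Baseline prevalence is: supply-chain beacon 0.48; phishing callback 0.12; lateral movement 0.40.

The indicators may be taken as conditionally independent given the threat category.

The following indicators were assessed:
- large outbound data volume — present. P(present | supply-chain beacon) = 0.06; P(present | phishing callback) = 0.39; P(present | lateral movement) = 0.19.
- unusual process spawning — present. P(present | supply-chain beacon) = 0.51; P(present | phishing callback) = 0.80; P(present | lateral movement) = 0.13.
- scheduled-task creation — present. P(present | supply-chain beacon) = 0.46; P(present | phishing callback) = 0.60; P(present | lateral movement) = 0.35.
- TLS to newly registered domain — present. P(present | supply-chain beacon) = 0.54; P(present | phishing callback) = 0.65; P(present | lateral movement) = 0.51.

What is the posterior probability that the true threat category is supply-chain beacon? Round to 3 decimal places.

0.182

By Bayes' rule with conditional independence, the unnormalized weight for each hypothesis is prior × ∏ likelihoods:
  supply-chain beacon: 0.48 × 0.06 × 0.51 × 0.46 × 0.54 = 0.0036485
  phishing callback: 0.12 × 0.39 × 0.80 × 0.60 × 0.65 = 0.014602
  lateral movement: 0.40 × 0.19 × 0.13 × 0.35 × 0.51 = 0.0017636
The unnormalized weights sum to 0.020014.
P(supply-chain beacon | evidence) = 0.0036485 / 0.020014 ≈ 0.182.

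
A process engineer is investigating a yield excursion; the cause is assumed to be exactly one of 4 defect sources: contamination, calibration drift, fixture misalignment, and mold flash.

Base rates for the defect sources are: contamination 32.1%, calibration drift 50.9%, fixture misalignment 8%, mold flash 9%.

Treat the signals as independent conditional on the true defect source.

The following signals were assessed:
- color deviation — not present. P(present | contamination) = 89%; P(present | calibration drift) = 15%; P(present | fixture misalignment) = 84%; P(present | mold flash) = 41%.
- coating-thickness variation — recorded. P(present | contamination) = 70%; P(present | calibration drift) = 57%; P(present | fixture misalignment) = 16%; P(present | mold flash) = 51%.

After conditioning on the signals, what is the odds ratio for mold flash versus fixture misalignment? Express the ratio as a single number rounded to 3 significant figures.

Unnormalized posterior weight (prior times the signal likelihoods) for each of the two hypotheses (using 1 − P(present | H) for each absent signal):
  mold flash: 0.090 × (1 − 0.41) × 0.51 = 0.027081
  fixture misalignment: 0.080 × (1 − 0.84) × 0.16 = 0.002048
Odds(mold flash : fixture misalignment) = 0.027081 / 0.002048 ≈ 13.2.

13.2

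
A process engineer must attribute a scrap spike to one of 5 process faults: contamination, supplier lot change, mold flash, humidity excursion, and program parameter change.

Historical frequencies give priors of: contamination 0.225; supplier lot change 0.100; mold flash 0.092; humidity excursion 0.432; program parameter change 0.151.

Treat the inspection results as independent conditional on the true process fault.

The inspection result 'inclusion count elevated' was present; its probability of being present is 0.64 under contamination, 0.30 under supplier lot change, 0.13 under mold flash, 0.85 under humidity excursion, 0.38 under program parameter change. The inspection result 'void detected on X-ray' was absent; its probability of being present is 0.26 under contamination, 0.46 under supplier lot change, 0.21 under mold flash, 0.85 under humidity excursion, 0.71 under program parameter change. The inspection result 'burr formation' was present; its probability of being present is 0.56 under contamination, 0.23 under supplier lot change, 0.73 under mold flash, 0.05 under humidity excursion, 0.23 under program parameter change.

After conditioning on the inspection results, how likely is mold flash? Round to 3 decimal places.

For each hypothesis, the unnormalized posterior weight is prior × product of the inspection result likelihoods (using 1 − P(present | H) for each absent inspection result):
  contamination: 0.225 × 0.64 × (1 − 0.26) × 0.56 = 0.059674
  supplier lot change: 0.100 × 0.30 × (1 − 0.46) × 0.23 = 0.003726
  mold flash: 0.092 × 0.13 × (1 − 0.21) × 0.73 = 0.0068973
  humidity excursion: 0.432 × 0.85 × (1 − 0.85) × 0.05 = 0.002754
  program parameter change: 0.151 × 0.38 × (1 − 0.71) × 0.23 = 0.0038272
Normalizing constant Z = 0.059674 + 0.003726 + 0.0068973 + 0.002754 + 0.0038272 = 0.076878.
P(mold flash | evidence) = 0.0068973 / 0.076878 ≈ 0.090.

0.090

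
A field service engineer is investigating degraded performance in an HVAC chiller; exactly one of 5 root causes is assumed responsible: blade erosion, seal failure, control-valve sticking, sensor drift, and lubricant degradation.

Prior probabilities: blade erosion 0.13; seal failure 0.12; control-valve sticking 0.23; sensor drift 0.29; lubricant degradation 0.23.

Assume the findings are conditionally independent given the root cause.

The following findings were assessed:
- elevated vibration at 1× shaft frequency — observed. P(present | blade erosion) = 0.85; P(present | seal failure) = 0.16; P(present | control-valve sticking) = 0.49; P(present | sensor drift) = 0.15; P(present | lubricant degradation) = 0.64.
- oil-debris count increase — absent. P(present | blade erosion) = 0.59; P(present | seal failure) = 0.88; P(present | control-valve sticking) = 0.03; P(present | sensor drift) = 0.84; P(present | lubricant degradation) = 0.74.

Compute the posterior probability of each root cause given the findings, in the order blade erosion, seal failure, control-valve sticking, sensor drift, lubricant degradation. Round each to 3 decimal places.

0.224, 0.011, 0.541, 0.034, 0.189

For each hypothesis, the unnormalized posterior weight is prior × product of the finding likelihoods (using 1 − P(present | H) for each absent finding):
  blade erosion: 0.13 × 0.85 × (1 − 0.59) = 0.045305
  seal failure: 0.12 × 0.16 × (1 − 0.88) = 0.002304
  control-valve sticking: 0.23 × 0.49 × (1 − 0.03) = 0.10932
  sensor drift: 0.29 × 0.15 × (1 − 0.84) = 0.00696
  lubricant degradation: 0.23 × 0.64 × (1 − 0.74) = 0.038272
Marginal likelihood of the evidence = 0.20216.
P(blade erosion | evidence) = 0.045305 / 0.20216 ≈ 0.224
P(seal failure | evidence) = 0.002304 / 0.20216 ≈ 0.011
P(control-valve sticking | evidence) = 0.10932 / 0.20216 ≈ 0.541
P(sensor drift | evidence) = 0.00696 / 0.20216 ≈ 0.034
P(lubricant degradation | evidence) = 0.038272 / 0.20216 ≈ 0.189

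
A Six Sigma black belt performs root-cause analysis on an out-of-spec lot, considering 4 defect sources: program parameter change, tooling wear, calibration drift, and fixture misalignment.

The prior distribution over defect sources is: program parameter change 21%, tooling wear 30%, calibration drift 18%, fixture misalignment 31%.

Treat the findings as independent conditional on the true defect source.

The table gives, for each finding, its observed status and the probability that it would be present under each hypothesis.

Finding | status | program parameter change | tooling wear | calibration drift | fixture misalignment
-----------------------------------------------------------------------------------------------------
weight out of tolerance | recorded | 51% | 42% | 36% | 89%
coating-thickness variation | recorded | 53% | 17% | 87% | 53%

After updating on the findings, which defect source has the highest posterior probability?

fixture misalignment

By Bayes' rule with conditional independence, the unnormalized weight for each hypothesis is prior × ∏ likelihoods:
  program parameter change: 0.21 × 0.51 × 0.53 = 0.056763
  tooling wear: 0.30 × 0.42 × 0.17 = 0.02142
  calibration drift: 0.18 × 0.36 × 0.87 = 0.056376
  fixture misalignment: 0.31 × 0.89 × 0.53 = 0.14623
Normalizing constant Z = 0.056763 + 0.02142 + 0.056376 + 0.14623 = 0.28079.
P(program parameter change | evidence) ≈ 0.056763 / 0.28079 ≈ 0.202
P(tooling wear | evidence) ≈ 0.02142 / 0.28079 ≈ 0.076
P(calibration drift | evidence) ≈ 0.056376 / 0.28079 ≈ 0.201
P(fixture misalignment | evidence) ≈ 0.14623 / 0.28079 ≈ 0.521
The largest is 0.521, so fixture misalignment is most probable.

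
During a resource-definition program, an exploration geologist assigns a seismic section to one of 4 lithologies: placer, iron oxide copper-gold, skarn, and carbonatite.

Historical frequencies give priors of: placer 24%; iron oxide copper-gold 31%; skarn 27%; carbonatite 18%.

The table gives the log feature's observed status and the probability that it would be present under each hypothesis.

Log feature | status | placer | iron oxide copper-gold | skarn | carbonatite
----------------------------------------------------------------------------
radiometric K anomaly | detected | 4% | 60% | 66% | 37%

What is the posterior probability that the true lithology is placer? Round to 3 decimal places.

0.022

By Bayes' rule, the unnormalized weight for each hypothesis is prior × likelihood:
  placer: 0.24 × 0.04 = 0.0096
  iron oxide copper-gold: 0.31 × 0.60 = 0.186
  skarn: 0.27 × 0.66 = 0.1782
  carbonatite: 0.18 × 0.37 = 0.0666
Marginal likelihood of the evidence = 0.4404.
P(placer | evidence) = 0.0096 / 0.4404 ≈ 0.022.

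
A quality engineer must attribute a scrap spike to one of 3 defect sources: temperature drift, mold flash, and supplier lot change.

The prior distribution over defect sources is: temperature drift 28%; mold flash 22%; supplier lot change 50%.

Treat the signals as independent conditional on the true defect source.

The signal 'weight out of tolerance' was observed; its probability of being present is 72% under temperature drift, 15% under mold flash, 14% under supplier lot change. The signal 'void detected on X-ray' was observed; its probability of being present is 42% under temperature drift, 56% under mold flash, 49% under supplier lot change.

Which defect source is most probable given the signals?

temperature drift

By Bayes' rule with conditional independence, the unnormalized weight for each hypothesis is prior × ∏ likelihoods:
  temperature drift: 0.28 × 0.72 × 0.42 = 0.084672
  mold flash: 0.22 × 0.15 × 0.56 = 0.01848
  supplier lot change: 0.50 × 0.14 × 0.49 = 0.0343
Marginal likelihood of the evidence = 0.13745.
P(temperature drift | evidence) ≈ 0.084672 / 0.13745 ≈ 0.616
P(mold flash | evidence) ≈ 0.01848 / 0.13745 ≈ 0.134
P(supplier lot change | evidence) ≈ 0.0343 / 0.13745 ≈ 0.250
The largest is 0.616, so temperature drift is most probable.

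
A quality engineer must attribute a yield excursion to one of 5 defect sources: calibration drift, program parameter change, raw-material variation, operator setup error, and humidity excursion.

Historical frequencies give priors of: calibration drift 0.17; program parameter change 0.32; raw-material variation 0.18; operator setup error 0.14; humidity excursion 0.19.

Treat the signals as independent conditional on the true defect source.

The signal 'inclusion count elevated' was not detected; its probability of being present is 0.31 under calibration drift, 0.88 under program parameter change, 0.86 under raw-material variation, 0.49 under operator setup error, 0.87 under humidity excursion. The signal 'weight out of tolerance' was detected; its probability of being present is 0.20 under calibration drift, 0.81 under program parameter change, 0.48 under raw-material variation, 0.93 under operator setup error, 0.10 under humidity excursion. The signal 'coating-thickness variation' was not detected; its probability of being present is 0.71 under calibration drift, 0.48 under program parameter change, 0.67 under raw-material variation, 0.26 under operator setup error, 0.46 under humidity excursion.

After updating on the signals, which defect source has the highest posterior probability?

Multiply each prior by the joint likelihood of the signal pattern (using 1 − P(present | H) for each absent signal):
  calibration drift: 0.17 × (1 − 0.31) × 0.20 × (1 − 0.71) = 0.0068034
  program parameter change: 0.32 × (1 − 0.88) × 0.81 × (1 − 0.48) = 0.016174
  raw-material variation: 0.18 × (1 − 0.86) × 0.48 × (1 − 0.67) = 0.0039917
  operator setup error: 0.14 × (1 − 0.49) × 0.93 × (1 − 0.26) = 0.049137
  humidity excursion: 0.19 × (1 − 0.87) × 0.10 × (1 − 0.46) = 0.0013338
The unnormalized weights sum to 0.07744.
P(calibration drift | evidence) ≈ 0.0068034 / 0.07744 ≈ 0.088
P(program parameter change | evidence) ≈ 0.016174 / 0.07744 ≈ 0.209
P(raw-material variation | evidence) ≈ 0.0039917 / 0.07744 ≈ 0.052
P(operator setup error | evidence) ≈ 0.049137 / 0.07744 ≈ 0.635
P(humidity excursion | evidence) ≈ 0.0013338 / 0.07744 ≈ 0.017
The largest is 0.635, so operator setup error is most probable.

operator setup error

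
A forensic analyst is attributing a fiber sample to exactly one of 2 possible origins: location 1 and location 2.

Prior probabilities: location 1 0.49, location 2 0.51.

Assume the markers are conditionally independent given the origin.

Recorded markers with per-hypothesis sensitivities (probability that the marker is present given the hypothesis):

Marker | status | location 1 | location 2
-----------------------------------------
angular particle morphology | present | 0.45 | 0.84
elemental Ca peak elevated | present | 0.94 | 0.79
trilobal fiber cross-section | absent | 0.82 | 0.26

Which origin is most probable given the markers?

For each hypothesis, the unnormalized posterior weight is prior × product of the marker likelihoods (using 1 − P(present | H) for each absent marker):
  location 1: 0.49 × 0.45 × 0.94 × (1 − 0.82) = 0.037309
  location 2: 0.51 × 0.84 × 0.79 × (1 − 0.26) = 0.25044
Marginal likelihood of the evidence = 0.28775.
P(location 1 | evidence) ≈ 0.037309 / 0.28775 ≈ 0.130
P(location 2 | evidence) ≈ 0.25044 / 0.28775 ≈ 0.870
The largest is 0.870, so location 2 is most probable.

location 2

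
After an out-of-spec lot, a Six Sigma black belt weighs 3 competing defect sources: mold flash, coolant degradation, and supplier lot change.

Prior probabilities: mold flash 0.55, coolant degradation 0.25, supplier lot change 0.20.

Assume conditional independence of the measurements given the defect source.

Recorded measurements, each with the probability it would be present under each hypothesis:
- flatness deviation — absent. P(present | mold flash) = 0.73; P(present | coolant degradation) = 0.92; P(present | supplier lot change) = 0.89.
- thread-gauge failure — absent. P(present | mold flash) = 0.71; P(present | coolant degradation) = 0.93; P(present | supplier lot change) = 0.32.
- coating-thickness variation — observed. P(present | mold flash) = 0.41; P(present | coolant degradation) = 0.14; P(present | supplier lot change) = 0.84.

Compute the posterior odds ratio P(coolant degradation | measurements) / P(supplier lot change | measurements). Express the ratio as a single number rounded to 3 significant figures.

0.0156

Unnormalized posterior weight (prior times the measurement likelihoods) for each of the two hypotheses (using 1 − P(present | H) for each absent measurement):
  coolant degradation: 0.25 × (1 − 0.92) × (1 − 0.93) × 0.14 = 0.000196
  supplier lot change: 0.20 × (1 − 0.89) × (1 − 0.32) × 0.84 = 0.012566
Posterior odds = 0.000196 / 0.012566 ≈ 0.0156.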